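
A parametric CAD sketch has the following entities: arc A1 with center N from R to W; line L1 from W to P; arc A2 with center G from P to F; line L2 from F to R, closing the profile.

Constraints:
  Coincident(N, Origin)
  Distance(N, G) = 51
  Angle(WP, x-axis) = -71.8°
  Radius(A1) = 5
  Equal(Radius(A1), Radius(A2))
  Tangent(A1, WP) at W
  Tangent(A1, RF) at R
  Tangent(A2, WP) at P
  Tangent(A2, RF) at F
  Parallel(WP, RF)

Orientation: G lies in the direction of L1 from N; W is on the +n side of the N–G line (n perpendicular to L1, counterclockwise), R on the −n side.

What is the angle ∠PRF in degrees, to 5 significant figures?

11.094°

The slot axis is L1's direction at -71.8°, so u = (cos -71.8°, sin -71.8°) = (0.31233, -0.94997) and n = (−sin -71.8°, cos -71.8°) = (0.94997, 0.31233). N is at the origin and G lies 51.0 along u from N, so G = 51.0·u = (15.929, -48.449). Tangency of A1 to both parallel lines with radius 5.0 puts W and R at N ± 5.0·n: W = (4.7499, 1.5617), R = (-4.7499, -1.5617). Equal radii place P and F the same way about G: P = G + 5.0·n = (20.679, -46.887), F = G − 5.0·n = (11.179, -50.010). Then cos ∠PRF = RP·RF / (|RP||RF|), giving 11.094°.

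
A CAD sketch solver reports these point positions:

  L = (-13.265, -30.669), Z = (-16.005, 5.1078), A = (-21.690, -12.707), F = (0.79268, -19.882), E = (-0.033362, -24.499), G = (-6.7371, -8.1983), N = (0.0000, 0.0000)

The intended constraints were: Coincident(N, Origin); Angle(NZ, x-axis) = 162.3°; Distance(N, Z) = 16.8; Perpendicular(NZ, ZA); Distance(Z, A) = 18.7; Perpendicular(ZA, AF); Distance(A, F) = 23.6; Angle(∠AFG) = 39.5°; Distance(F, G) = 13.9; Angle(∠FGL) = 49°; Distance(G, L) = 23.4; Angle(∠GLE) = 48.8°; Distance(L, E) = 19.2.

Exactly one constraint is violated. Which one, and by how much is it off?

Distance(L, E) = 19.2 — off by 4.60.

N = (0.00, 0.00) ✓; NZ at 162.3° ✓; |NZ| = 16.80 ✓; ∠(NZ, ZA) = 90.00° ✓; |ZA| = 18.70 ✓; ∠(ZA, AF) = 90.00° ✓; |AF| = 23.60 ✓; ∠AFG = 39.50° ✓; |FG| = 13.90 ✓; ∠FGL = 49.00° ✓; |GL| = 23.40 ✓; ∠GLE = 48.80° ✓; |LE| = 14.60 ✗.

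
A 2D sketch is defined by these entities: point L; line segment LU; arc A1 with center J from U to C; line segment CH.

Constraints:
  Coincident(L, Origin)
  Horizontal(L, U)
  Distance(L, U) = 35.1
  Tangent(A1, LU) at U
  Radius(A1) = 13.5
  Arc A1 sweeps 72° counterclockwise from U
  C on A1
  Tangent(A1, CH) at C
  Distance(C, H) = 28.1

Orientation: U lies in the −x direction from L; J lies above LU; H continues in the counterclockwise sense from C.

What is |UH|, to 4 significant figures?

41.99

On A1, U sits at bearing -90° from J; a 72° counterclockwise sweep puts C at bearing -18°, so C = J + 13.5·(cos -18°, sin -18°) = (-22.26, 9.328). The tangent condition forces JC to be normal to CH, so CH runs along (−sin -18°, cos -18°); with |CH| = 28.1, H = (-13.58, 36.05). Then |UH| = |H − U| = 41.99.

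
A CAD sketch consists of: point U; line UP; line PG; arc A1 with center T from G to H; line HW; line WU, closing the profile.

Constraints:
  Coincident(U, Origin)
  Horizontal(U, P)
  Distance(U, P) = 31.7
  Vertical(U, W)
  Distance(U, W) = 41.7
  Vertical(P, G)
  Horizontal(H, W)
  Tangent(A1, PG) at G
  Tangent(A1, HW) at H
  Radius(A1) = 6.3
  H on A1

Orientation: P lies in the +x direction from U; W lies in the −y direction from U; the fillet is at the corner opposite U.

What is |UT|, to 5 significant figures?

43.570

U is at the origin; UP is horizontal with |UP| = 31.7 and P on the +x side, so P = (31.700, 0.0000). UW is vertical with |UW| = 41.7 and W on the −y side, so W = (0.0000, -41.700). The virtual corner opposite U is at (31.700, -41.700). Tangency of A1 to PG means the radius TG is perpendicular to PG and A1 meets HW tangentially, so TH is at right angles to HW, with radius 6.3, so the center T sits 6.3 in from both sides at T = (25.400, -35.400). Then |UT| = |T − U| = 43.570.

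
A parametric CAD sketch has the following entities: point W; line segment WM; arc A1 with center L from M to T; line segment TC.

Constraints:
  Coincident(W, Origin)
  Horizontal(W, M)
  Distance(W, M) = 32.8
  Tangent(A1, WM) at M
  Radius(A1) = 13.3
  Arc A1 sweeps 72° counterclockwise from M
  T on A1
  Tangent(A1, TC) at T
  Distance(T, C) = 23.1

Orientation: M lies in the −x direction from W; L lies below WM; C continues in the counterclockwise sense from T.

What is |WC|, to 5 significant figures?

61.126

On A1, M sits at bearing 90° from L; a 72° counterclockwise sweep puts T at bearing 162°, so T = L + 13.3·(cos 162°, sin 162°) = (-45.449, -9.1901). Since A1 is tangent to TC there, LT ⟂ TC, so TC runs along (−sin 162°, cos 162°); with |TC| = 23.1, C = (-52.587, -31.159). Then |WC| = |C − W| = 61.126.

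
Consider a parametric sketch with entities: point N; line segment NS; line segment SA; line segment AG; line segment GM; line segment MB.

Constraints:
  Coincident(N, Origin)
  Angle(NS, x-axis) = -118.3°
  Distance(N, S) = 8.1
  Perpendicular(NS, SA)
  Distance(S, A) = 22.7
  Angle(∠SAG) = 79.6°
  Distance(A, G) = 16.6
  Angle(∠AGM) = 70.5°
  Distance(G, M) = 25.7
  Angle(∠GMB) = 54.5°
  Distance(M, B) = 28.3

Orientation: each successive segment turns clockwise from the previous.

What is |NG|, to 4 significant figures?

21.35

NS is perpendicular to SA, so SA runs at 151.7°; with |SA| = 22.7, A = (-23.83, 3.630). ∠SAG = 79.6° gives AG at 51.30° from the x-axis; with |AG| = 16.6, G = (-13.45, 16.59). Then |NG| = |G − N| = 21.35.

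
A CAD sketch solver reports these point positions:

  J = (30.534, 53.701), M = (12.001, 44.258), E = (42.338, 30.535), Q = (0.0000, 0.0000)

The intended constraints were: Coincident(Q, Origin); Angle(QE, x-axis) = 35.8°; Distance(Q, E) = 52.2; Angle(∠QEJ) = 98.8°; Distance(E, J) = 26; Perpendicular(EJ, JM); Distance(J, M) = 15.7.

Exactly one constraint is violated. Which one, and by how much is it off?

Distance(J, M) = 15.7 — off by 5.10.

Q = (0.00, 0.00) ✓; QE at 35.80° ✓; |QE| = 52.20 ✓; ∠QEJ = 98.80° ✓; |EJ| = 26.00 ✓; ∠(EJ, JM) = 90.00° ✓; |JM| = 20.80 ✗.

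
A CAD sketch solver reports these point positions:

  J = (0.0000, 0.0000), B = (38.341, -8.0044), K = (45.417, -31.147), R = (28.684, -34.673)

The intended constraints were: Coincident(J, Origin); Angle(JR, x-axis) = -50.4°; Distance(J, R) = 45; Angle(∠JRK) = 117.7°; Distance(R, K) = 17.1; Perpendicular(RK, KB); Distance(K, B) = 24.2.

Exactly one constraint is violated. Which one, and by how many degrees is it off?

Perpendicular(RK, KB) — off by 5.10°.

J = (0.00, 0.00) ✓; JR at -50.40° ✓; |JR| = 45.00 ✓; ∠JRK = 117.7° ✓; |RK| = 17.10 ✓; ∠(RK, KB) = 95.10° ✗; |KB| = 24.20 ✓.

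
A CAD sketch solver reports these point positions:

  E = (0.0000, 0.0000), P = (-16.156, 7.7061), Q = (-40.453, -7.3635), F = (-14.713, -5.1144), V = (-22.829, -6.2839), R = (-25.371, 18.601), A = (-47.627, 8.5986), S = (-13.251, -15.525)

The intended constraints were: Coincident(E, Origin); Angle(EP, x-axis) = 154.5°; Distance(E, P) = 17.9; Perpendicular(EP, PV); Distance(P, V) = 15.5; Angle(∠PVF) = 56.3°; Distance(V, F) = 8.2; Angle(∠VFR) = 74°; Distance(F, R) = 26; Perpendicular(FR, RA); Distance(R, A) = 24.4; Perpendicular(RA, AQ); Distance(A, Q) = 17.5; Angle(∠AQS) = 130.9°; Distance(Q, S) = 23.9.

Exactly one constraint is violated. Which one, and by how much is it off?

Distance(Q, S) = 23.9 — off by 4.50.

E = (0.00, 0.00) ✓; EP at 154.5° ✓; |EP| = 17.90 ✓; ∠(EP, PV) = 90.00° ✓; |PV| = 15.50 ✓; ∠PVF = 56.30° ✓; |VF| = 8.200 ✓; ∠VFR = 74.00° ✓; |FR| = 26.00 ✓; ∠(FR, RA) = 90.00° ✓; |RA| = 24.40 ✓; ∠(RA, AQ) = 90.00° ✓; |AQ| = 17.50 ✓; ∠AQS = 130.9° ✓; |QS| = 28.40 ✗.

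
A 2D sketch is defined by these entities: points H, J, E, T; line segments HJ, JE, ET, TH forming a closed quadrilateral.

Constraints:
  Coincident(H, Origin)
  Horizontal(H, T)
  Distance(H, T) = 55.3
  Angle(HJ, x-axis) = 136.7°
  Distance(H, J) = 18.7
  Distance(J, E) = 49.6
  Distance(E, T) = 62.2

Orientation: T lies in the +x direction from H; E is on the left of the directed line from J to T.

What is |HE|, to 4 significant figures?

53.76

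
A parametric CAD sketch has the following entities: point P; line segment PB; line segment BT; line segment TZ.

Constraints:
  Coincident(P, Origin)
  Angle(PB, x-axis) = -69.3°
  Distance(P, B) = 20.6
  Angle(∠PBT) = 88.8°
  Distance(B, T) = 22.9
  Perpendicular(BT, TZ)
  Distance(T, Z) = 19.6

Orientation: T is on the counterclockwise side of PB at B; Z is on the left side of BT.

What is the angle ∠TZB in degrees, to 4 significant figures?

49.44°

P is at the origin; PB runs at -69.3° with length 20.6, so B = 20.6·(cos -69.3°, sin -69.3°) = (7.282, -19.27). ∠PBT = 88.8°, so BT runs at -69.3° + (180° − 88.8°) = 21.90° from the x-axis; with |BT| = 22.9, T = B + 22.9·(cos 21.90°, sin 21.90°) = (28.53, -10.73). The perpendicularity gives TZ at right angles to BT; with |TZ| = 19.6 on the left of BT, Z = T + 19.6·(-0.3730, 0.9278) = (21.22, 7.457). Then cos ∠TZB = ZT·ZB / (|ZT||ZB|), giving 49.44°.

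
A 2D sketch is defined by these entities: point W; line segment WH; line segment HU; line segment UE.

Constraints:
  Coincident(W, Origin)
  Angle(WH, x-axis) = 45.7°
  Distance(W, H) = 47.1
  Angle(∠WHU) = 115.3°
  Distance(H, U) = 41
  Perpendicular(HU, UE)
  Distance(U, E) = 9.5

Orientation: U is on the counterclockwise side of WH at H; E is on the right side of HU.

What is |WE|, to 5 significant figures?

80.307

W is at the origin; WH runs at 45.7° with length 47.1, so H = 47.1·(cos 45.7°, sin 45.7°) = (32.895, 33.709). ∠WHU = 115.3°, so HU runs at 45.7° + (180° − 115.3°) = 110.40° from the x-axis; with |HU| = 41.0, U = H + 41.0·(cos 110.40°, sin 110.40°) = (18.604, 72.138). The perpendicularity gives UE at right angles to HU; with |UE| = 9.5 on the right of HU, E = U + 9.5·(0.93728, 0.34857) = (27.508, 75.449). Then |WE| = |E − W| = 80.307.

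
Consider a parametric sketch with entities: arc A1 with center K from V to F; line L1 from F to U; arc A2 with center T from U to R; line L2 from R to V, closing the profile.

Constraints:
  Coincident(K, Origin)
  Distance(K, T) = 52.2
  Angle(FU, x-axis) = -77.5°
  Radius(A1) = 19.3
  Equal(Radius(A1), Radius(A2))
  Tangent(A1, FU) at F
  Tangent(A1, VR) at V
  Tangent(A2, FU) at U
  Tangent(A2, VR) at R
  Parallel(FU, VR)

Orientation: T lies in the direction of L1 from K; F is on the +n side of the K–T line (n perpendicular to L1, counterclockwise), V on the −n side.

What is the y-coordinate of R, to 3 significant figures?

-55.1

The slot axis is L1's direction at -77.5°, so u = (cos -77.5°, sin -77.5°) = (0.216, -0.976) and n = (−sin -77.5°, cos -77.5°) = (0.976, 0.216). K is at the origin and T lies 52.2 along u from K, so T = 52.2·u = (11.3, -51.0). Tangency of A1 to both parallel lines with radius 19.3 puts F and V at K ± 19.3·n: F = (18.8, 4.18), V = (-18.8, -4.18). Equal radii place U and R the same way about T: U = T + 19.3·n = (30.1, -46.8), R = T − 19.3·n = (-7.54, -55.1). So R.y = -55.1.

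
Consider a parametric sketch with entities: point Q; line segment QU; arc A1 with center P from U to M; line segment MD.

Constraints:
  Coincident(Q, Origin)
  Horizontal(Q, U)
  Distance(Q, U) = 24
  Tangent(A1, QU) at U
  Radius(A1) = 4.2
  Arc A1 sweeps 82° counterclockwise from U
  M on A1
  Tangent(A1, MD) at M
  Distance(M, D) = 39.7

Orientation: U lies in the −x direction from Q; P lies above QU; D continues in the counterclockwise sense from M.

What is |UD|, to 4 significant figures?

44.01

On A1, U sits at bearing -90° from P; an 82° counterclockwise sweep puts M at bearing -8°, so M = P + 4.2·(cos -8°, sin -8°) = (-19.84, 3.615). The tangent condition forces PM to be normal to MD, so MD runs along (−sin -8°, cos -8°); with |MD| = 39.7, D = (-14.32, 42.93). Then |UD| = |D − U| = 44.01.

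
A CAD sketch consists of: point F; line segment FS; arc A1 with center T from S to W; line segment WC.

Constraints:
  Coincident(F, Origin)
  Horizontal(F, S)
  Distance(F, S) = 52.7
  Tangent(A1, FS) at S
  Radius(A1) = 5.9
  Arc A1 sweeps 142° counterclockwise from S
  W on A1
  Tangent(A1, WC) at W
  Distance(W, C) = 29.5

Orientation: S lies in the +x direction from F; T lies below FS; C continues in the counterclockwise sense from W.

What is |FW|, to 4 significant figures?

50.19

Tangency of A1 to FS means the radius TS is perpendicular to FS, so T = S + (0, -5.9) = (52.70, -5.900). On A1, S sits at bearing 90° from T; a 142° counterclockwise sweep puts W at bearing 232°, so W = T + 5.9·(cos 232°, sin 232°) = (49.07, -10.55). Then |FW| = |W − F| = 50.19.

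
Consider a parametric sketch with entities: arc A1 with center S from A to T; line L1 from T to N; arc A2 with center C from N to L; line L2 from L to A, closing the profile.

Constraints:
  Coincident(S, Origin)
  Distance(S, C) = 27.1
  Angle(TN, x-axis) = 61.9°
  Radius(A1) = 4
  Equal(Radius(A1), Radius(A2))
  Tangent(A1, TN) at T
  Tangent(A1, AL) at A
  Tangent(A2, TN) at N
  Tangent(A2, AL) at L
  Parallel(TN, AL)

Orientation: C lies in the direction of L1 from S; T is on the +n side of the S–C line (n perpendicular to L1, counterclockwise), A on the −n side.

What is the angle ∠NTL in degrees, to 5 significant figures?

16.447°

The slot axis is L1's direction at 61.9°, so u = (cos 61.9°, sin 61.9°) = (0.47101, 0.88213) and n = (−sin 61.9°, cos 61.9°) = (-0.88213, 0.47101). S is at the origin and C lies 27.1 along u from S, so C = 27.1·u = (12.764, 23.906). Tangency of A1 to both parallel lines with radius 4.0 puts T and A at S ± 4.0·n: T = (-3.5285, 1.8840), A = (3.5285, -1.8840). Equal radii place N and L the same way about C: N = C + 4.0·n = (9.2359, 25.790), L = C − 4.0·n = (16.293, 22.022). Then cos ∠NTL = TN·TL / (|TN||TL|), giving 16.447°.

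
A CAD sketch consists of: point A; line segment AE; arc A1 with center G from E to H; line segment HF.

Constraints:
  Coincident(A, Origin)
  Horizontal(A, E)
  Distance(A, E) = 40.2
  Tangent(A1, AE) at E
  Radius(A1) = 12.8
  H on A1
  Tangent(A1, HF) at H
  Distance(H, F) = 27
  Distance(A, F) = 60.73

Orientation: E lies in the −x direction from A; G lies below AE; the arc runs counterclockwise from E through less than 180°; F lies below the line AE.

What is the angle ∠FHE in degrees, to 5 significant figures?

125.36°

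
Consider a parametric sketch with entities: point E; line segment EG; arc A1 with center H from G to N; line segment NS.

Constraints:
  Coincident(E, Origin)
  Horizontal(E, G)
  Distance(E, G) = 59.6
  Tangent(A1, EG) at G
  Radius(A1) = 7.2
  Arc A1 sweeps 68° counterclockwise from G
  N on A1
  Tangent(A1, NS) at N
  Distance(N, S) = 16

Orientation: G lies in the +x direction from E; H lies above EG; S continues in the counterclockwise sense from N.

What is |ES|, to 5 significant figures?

74.812

E is at the origin; E and G share the same y with |EG| = 59.6 and G on the +x side, so G = (59.600, 0.0000). Since A1 is tangent to EG there, HG ⟂ EG, so H = G + (0, 7.2) = (59.600, 7.2000). On A1, G sits at bearing -90° from H; a 68° counterclockwise sweep puts N at bearing -22°, so N = H + 7.2·(cos -22°, sin -22°) = (66.276, 4.5028). A1 meets NS tangentially, so HN is at right angles to NS, so NS runs along (−sin -22°, cos -22°); with |NS| = 16.0, S = (72.269, 19.338). Then |ES| = |S − E| = 74.812.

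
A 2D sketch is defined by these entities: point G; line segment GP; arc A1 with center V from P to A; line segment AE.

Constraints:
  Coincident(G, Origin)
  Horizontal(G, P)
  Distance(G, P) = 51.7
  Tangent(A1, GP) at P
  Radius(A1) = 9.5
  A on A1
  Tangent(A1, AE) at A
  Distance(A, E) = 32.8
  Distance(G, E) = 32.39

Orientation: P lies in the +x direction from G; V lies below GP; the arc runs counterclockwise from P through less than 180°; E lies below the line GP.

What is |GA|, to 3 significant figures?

45.4

Checks: ∠(VP, PG) = 90.00° ✓; |VP| = 9.500 ✓; |VA| = 9.500 ✓; ∠(VA, AE) = 90.00° ✓; |AE| = 32.80 ✓; |GE| = 32.39 ✓.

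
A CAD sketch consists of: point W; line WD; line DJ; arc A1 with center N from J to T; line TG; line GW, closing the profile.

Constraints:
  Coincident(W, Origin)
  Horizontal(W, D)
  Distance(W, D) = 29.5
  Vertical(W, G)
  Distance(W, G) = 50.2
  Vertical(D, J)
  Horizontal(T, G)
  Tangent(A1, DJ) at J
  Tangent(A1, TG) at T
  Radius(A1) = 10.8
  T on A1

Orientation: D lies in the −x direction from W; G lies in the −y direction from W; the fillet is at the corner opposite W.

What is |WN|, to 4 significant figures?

43.61

W and G share the same x with |WG| = 50.2 and G on the −y side, so G = (0.000, -50.20). The virtual corner opposite W is at (-29.50, -50.20). The tangent condition forces NJ to be normal to DJ and tangency of A1 to TG means the radius NT is perpendicular to TG, with radius 10.8, so the center N sits 10.8 in from both sides at N = (-18.70, -39.40). Then |WN| = |N − W| = 43.61.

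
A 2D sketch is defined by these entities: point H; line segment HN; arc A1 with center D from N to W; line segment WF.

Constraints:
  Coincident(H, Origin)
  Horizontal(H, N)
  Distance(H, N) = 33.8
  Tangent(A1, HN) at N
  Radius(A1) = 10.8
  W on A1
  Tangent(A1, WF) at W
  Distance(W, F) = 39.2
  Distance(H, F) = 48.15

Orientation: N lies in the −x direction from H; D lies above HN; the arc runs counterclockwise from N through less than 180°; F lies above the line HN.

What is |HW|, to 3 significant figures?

24.7

Checks: |DW| = 10.80 ✓; ∠(DW, WF) = 90.00° ✓; |WF| = 39.20 ✓; |HF| = 48.15 ✓.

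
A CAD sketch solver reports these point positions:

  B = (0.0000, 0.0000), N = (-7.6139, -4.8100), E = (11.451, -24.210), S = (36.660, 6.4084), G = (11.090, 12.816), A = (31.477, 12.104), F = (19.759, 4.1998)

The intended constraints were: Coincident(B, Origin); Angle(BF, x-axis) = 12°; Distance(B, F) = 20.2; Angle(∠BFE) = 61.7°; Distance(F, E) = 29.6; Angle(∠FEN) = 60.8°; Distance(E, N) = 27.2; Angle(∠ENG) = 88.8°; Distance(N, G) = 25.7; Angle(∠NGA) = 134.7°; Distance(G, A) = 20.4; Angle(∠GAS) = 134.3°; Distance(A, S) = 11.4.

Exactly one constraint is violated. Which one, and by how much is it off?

Distance(A, S) = 11.4 — off by 3.70.

B = (0.00, 0.00) ✓; BF at 12.00° ✓; |BF| = 20.20 ✓; ∠BFE = 61.70° ✓; |FE| = 29.60 ✓; ∠FEN = 60.80° ✓; |EN| = 27.20 ✓; ∠ENG = 88.80° ✓; |NG| = 25.70 ✓; ∠NGA = 134.7° ✓; |GA| = 20.40 ✓; ∠GAS = 134.3° ✓; |AS| = 7.701 ✗.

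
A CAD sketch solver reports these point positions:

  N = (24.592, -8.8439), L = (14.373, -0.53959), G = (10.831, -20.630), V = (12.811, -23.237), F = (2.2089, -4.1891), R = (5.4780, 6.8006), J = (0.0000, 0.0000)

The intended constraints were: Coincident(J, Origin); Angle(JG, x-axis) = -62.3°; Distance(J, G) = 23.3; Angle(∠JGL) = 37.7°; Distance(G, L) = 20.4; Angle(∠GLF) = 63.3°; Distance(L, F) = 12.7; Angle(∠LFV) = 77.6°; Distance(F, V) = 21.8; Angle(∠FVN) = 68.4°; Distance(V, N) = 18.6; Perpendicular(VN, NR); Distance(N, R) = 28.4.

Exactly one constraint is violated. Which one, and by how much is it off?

Distance(N, R) = 28.4 — off by 3.70.

J = (0.00, 0.00) ✓; JG at -62.30° ✓; |JG| = 23.30 ✓; ∠JGL = 37.70° ✓; |GL| = 20.40 ✓; ∠GLF = 63.30° ✓; |LF| = 12.70 ✓; ∠LFV = 77.60° ✓; |FV| = 21.80 ✓; ∠FVN = 68.40° ✓; |VN| = 18.60 ✓; ∠(VN, NR) = 90.00° ✓; |NR| = 24.70 ✗.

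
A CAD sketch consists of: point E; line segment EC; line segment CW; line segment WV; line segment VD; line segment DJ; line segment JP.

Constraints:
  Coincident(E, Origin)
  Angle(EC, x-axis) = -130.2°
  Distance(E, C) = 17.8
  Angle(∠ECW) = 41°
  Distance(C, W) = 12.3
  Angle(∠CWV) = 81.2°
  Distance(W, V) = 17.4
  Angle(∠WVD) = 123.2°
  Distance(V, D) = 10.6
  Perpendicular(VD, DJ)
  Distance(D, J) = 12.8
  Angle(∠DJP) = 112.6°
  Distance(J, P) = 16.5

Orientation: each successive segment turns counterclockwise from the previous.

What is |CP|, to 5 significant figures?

6.3266

The perpendicularity gives DJ at right angles to VD, so DJ runs at -105.60°; with |DJ| = 12.8, J = (-18.247, -4.6063). ∠DJP = 112.6° gives JP at -38.200° from the x-axis; with |JP| = 16.5, P = (-5.2802, -14.810). Then |CP| = |P − C| = 6.3266.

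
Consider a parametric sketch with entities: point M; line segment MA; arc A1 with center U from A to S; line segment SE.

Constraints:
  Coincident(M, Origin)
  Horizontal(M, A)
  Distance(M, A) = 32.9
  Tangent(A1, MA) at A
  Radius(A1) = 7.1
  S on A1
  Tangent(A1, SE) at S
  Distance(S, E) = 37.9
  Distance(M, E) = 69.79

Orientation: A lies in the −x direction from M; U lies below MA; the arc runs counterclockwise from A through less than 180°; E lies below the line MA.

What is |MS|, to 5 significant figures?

38.645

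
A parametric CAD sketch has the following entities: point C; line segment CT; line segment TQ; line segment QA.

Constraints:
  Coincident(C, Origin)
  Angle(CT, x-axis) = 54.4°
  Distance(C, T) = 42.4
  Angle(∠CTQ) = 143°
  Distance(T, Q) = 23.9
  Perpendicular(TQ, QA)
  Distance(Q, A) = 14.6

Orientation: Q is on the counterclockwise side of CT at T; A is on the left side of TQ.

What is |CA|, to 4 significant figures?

58.78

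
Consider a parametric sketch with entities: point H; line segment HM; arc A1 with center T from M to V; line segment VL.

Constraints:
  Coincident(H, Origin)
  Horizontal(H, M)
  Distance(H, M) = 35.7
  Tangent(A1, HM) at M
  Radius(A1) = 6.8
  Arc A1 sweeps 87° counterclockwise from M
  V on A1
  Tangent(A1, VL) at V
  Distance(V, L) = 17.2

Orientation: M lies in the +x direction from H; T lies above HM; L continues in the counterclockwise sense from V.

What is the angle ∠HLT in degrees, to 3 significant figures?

36.9°

H is at the origin; HM is horizontal with |HM| = 35.7 and M on the +x side, so M = (35.7, 0.00). The tangent condition forces TM to be normal to HM, so T = M + (0, 6.8) = (35.7, 6.80). On A1, M sits at bearing -90° from T; an 87° counterclockwise sweep puts V at bearing -3°, so V = T + 6.8·(cos -3°, sin -3°) = (42.5, 6.44). A1 meets VL tangentially, so TV is at right angles to VL, so VL runs along (−sin -3°, cos -3°); with |VL| = 17.2, L = (43.4, 23.6). Then cos ∠HLT = LH·LT / (|LH||LT|), giving 36.9°.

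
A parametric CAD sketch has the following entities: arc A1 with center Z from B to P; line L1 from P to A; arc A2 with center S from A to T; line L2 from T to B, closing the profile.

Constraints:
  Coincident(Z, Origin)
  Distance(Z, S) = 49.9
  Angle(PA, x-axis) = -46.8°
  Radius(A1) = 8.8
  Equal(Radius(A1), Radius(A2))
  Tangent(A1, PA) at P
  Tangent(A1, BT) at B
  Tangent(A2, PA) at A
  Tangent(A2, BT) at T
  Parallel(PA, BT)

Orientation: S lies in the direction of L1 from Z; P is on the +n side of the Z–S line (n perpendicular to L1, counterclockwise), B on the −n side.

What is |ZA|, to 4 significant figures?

50.67

The slot axis is L1's direction at -46.8°, so u = (cos -46.8°, sin -46.8°) = (0.6845, -0.7290) and n = (−sin -46.8°, cos -46.8°) = (0.7290, 0.6845). Z is at the origin and S lies 49.9 along u from Z, so S = 49.9·u = (34.16, -36.38). Tangency of A1 to both parallel lines with radius 8.8 puts P and B at Z ± 8.8·n: P = (6.415, 6.024), B = (-6.415, -6.024). Equal radii place A and T the same way about S: A = S + 8.8·n = (40.57, -30.35), T = S − 8.8·n = (27.74, -42.40). Then |ZA| = |A − Z| = 50.67.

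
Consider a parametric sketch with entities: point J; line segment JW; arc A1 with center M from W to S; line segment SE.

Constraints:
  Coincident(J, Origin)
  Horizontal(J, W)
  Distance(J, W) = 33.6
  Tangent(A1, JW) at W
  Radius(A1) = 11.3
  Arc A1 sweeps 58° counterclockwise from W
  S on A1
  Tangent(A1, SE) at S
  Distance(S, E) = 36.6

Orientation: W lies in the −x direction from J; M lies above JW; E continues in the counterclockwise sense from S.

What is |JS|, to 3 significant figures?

24.6

J is at the origin; JW is horizontal with |JW| = 33.6 and W on the −x side, so W = (-33.6, 0.00). A1 meets JW tangentially, so MW is at right angles to JW, so M = W + (0, 11.3) = (-33.6, 11.3). On A1, W sits at bearing -90° from M; a 58° counterclockwise sweep puts S at bearing -32°, so S = M + 11.3·(cos -32°, sin -32°) = (-24.0, 5.31). Then |JS| = |S − J| = 24.6.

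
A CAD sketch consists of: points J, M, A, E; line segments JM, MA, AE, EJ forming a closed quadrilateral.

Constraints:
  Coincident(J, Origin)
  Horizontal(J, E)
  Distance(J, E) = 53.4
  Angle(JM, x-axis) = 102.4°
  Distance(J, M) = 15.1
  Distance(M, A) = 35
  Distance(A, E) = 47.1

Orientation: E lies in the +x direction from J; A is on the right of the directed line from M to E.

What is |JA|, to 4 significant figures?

20.26

Checks: JM at 102.4° ✓; |MA| = 35.00 ✓; |AE| = 47.10 ✓.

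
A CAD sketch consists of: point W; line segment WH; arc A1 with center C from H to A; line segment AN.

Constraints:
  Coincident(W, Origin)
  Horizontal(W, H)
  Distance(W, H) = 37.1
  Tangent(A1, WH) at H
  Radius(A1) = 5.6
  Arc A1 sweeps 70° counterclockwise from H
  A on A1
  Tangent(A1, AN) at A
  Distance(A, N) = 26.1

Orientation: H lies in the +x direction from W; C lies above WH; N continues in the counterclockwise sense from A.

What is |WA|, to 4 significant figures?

42.52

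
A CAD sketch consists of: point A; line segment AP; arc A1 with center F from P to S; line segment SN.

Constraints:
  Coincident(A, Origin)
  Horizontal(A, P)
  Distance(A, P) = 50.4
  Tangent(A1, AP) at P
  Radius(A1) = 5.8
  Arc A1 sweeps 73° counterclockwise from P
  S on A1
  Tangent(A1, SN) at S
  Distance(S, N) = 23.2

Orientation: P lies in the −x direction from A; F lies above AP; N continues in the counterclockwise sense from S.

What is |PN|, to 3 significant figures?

29.0

A is at the origin; AP is horizontal with |AP| = 50.4 and P on the −x side, so P = (-50.4, 0.00). Tangency of A1 to AP means the radius FP is perpendicular to AP, so F = P + (0, 5.8) = (-50.4, 5.80). On A1, P sits at bearing -90° from F; a 73° counterclockwise sweep puts S at bearing -17°, so S = F + 5.8·(cos -17°, sin -17°) = (-44.9, 4.10). A1 meets SN tangentially, so FS is at right angles to SN, so SN runs along (−sin -17°, cos -17°); with |SN| = 23.2, N = (-38.1, 26.3). Then |PN| = |N − P| = 29.0.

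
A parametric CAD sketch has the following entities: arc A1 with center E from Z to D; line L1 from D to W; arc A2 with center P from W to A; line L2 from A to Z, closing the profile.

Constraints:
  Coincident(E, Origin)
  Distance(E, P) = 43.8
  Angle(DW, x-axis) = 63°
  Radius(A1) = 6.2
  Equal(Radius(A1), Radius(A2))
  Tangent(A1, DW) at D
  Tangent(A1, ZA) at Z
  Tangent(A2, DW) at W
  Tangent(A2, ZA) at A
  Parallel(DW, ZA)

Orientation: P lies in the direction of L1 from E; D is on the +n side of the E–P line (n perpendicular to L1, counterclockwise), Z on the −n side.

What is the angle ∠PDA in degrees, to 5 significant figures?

7.7502°

Tangency of A1 to both parallel lines with radius 6.2 puts D and Z at E ± 6.2·n: D = (-5.5242, 2.8147), Z = (5.5242, -2.8147). Equal radii place W and A the same way about P: W = P + 6.2·n = (14.361, 41.841), A = P − 6.2·n = (25.409, 36.211). Then cos ∠PDA = DP·DA / (|DP||DA|), giving 7.7502°.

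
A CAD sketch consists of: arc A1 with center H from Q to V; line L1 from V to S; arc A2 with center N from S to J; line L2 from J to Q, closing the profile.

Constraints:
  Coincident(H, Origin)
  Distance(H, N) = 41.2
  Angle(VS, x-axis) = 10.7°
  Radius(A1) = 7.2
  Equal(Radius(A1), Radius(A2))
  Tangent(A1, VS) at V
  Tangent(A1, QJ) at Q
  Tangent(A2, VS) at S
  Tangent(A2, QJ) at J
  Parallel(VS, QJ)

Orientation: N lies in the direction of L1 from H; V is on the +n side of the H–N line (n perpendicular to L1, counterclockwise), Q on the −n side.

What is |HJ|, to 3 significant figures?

41.8

Tangency of A1 to both parallel lines with radius 7.2 puts V and Q at H ± 7.2·n: V = (-1.34, 7.07), Q = (1.34, -7.07). Equal radii place S and J the same way about N: S = N + 7.2·n = (39.1, 14.7), J = N − 7.2·n = (41.8, 0.575). Then |HJ| = |J − H| = 41.8.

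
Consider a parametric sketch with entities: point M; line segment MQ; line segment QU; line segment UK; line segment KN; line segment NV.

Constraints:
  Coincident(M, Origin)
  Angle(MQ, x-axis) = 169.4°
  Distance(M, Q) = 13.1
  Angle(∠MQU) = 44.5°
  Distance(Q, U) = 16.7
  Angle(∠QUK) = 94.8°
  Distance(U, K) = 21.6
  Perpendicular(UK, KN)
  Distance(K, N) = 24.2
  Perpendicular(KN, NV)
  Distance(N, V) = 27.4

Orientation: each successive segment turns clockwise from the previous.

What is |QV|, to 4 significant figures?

8.747

M is at the origin; MQ runs at 169.4° with length 13.1, so Q = (-12.88, 2.410). ∠MQU = 44.5° gives QU at 33.90° from the x-axis; with |QU| = 16.7, U = (0.9848, 11.72). ∠QUK = 94.8° gives UK at -51.30° from the x-axis; with |UK| = 21.6, K = (14.49, -5.133). UK ⟂ KN, so KN runs at -141.3°; with |KN| = 24.2, N = (-4.396, -20.26). The perpendicularity gives NV at right angles to KN, so NV runs at 128.7°; with |NV| = 27.4, V = (-21.53, 1.120). Then |QV| = |V − Q| = 8.747.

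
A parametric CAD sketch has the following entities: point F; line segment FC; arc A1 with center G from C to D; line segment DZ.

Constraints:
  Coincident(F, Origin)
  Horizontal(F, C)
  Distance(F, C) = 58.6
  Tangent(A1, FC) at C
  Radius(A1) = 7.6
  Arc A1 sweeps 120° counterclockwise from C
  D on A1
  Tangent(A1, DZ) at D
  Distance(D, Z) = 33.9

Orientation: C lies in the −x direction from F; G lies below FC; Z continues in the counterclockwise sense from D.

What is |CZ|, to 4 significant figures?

42.06

F is at the origin; FC is horizontal with |FC| = 58.6 and C on the −x side, so C = (-58.60, 0.000). Since A1 is tangent to FC there, GC ⟂ FC, so G = C + (0, -7.6) = (-58.60, -7.600). On A1, C sits at bearing 90° from G; a 120° counterclockwise sweep puts D at bearing 210°, so D = G + 7.6·(cos 210°, sin 210°) = (-65.18, -11.40). Since A1 is tangent to DZ there, GD ⟂ DZ, so DZ runs along (−sin 210°, cos 210°); with |DZ| = 33.9, Z = (-48.23, -40.76). Then |CZ| = |Z − C| = 42.06.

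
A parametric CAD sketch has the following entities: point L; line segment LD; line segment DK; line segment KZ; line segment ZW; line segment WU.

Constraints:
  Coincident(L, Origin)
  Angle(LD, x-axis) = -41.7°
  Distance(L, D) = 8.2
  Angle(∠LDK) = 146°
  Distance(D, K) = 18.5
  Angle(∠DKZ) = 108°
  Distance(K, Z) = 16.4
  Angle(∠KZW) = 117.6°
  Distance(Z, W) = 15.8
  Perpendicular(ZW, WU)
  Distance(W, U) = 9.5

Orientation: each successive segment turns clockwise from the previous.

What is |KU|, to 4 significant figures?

23.93

∠KZW = 117.6° gives ZW at 149.9° from the x-axis; with |ZW| = 15.8, W = (-16.84, -24.22). ZW ⟂ WU, so WU runs at 59.90°; with |WU| = 9.5, U = (-12.08, -16.00). Then |KU| = |U − K| = 23.93.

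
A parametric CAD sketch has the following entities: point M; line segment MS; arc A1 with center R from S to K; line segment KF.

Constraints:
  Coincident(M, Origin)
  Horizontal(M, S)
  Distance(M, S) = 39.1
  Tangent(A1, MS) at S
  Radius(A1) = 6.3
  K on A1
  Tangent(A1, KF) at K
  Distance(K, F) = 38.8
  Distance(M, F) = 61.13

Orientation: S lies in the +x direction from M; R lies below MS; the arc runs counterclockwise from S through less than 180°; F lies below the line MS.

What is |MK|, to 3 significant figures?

33.8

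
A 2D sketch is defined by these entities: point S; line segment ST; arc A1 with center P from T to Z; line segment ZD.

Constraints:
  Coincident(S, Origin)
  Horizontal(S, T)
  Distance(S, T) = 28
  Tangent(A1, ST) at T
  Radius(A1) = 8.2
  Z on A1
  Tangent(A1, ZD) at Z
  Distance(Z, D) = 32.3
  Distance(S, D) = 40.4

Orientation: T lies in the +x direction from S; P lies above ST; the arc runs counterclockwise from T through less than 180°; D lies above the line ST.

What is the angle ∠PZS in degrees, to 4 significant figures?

18.81°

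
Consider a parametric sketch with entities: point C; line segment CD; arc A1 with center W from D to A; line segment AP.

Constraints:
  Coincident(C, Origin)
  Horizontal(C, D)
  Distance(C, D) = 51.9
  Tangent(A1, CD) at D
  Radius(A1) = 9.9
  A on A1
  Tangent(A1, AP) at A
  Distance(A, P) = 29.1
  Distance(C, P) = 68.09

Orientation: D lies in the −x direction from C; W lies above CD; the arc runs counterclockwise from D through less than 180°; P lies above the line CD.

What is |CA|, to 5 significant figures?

45.070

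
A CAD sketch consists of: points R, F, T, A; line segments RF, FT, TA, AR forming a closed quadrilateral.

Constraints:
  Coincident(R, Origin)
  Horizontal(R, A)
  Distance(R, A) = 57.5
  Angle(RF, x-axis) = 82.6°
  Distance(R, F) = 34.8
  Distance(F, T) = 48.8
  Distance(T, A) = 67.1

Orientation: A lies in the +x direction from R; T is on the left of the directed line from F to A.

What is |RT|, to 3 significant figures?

77.8

Checks: |FT| = 48.80 ✓; |TA| = 67.10 ✓.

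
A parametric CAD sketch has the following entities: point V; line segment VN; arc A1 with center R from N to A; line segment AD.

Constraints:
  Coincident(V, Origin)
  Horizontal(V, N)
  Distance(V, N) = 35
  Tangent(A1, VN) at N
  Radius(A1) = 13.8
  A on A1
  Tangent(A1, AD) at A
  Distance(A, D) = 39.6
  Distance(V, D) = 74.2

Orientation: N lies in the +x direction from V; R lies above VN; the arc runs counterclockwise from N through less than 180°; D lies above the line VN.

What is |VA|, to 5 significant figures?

50.190

Checks: |VN| = 35.00 ✓; ∠(RN, NV) = 90.00° ✓; |RN| = 13.80 ✓; |RA| = 13.80 ✓; ∠(RA, AD) = 90.00° ✓; |AD| = 39.60 ✓; |VD| = 74.20 ✓.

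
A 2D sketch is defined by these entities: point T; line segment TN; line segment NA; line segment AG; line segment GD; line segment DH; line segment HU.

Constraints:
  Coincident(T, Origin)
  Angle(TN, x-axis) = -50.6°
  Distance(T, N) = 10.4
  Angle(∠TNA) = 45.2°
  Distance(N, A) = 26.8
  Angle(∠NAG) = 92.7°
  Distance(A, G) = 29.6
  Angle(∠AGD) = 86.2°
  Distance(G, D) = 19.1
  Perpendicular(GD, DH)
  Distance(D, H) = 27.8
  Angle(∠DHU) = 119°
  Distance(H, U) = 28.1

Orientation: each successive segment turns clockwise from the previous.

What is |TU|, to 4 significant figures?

33.20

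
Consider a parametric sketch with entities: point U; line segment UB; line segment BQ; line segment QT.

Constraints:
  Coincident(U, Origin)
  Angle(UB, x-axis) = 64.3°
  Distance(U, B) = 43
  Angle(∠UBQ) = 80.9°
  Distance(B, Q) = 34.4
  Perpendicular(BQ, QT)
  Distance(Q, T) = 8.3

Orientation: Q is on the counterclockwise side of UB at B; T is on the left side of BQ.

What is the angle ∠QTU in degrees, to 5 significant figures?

141.06°

U is at the origin; UB runs at 64.3° with length 43.0, so B = 43.0·(cos 64.3°, sin 64.3°) = (18.647, 38.746). ∠UBQ = 80.9°, so BQ runs at 64.3° + (180° − 80.9°) = 163.40° from the x-axis; with |BQ| = 34.4, Q = B + 34.4·(cos 163.40°, sin 163.40°) = (-14.319, 48.574). The perpendicularity gives QT at right angles to BQ; with |QT| = 8.3 on the left of BQ, T = Q + 8.3·(-0.28569, -0.95832) = (-16.690, 40.620). Then cos ∠QTU = TQ·TU / (|TQ||TU|), giving 141.06°.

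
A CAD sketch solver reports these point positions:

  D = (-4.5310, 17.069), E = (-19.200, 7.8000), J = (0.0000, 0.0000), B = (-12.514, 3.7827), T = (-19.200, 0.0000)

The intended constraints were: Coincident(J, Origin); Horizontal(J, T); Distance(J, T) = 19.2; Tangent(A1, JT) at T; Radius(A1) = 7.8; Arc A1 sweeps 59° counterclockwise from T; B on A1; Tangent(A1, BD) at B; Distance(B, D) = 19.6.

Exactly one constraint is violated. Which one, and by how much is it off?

Distance(B, D) = 19.6 — off by 4.10.

J = (0.00, 0.00) ✓; J.y = 0.00, T.y = 0.00 ✓; |JT| = 19.20 ✓; ∠(ET, TJ) = 90.00° ✓; |ET| = 7.800 ✓; bearing(E→B) − bearing(E→T) = 59.00° ✓; |EB| = 7.800 ✓; ∠(EB, BD) = 90.00° ✓; |BD| = 15.50 ✗.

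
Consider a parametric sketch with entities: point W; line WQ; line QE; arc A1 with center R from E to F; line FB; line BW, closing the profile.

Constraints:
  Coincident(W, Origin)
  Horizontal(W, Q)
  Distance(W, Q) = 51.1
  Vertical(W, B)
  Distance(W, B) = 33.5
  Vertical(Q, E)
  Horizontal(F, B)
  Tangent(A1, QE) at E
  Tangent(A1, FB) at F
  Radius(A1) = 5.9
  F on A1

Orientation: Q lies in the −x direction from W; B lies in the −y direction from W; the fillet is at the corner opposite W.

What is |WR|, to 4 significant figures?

52.96

W is at the origin; W and Q share the same y with |WQ| = 51.1 and Q on the −x side, so Q = (-51.10, 0.000). WB is vertical with |WB| = 33.5 and B on the −y side, so B = (0.000, -33.50). The virtual corner opposite W is at (-51.10, -33.50). Since A1 is tangent to QE there, RE ⟂ QE and since A1 is tangent to FB there, RF ⟂ FB, with radius 5.9, so the center R sits 5.9 in from both sides at R = (-45.20, -27.60). Then |WR| = |R − W| = 52.96.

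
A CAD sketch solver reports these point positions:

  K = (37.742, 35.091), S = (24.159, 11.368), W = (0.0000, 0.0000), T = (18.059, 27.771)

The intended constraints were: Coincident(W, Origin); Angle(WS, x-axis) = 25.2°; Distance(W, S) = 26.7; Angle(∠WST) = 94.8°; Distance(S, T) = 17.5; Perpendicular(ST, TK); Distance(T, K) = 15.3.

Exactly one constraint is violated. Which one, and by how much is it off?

Distance(T, K) = 15.3 — off by 5.70.

W = (0.00, 0.00) ✓; WS at 25.20° ✓; |WS| = 26.70 ✓; ∠WST = 94.80° ✓; |ST| = 17.50 ✓; ∠(ST, TK) = 90.00° ✓; |TK| = 21.00 ✗.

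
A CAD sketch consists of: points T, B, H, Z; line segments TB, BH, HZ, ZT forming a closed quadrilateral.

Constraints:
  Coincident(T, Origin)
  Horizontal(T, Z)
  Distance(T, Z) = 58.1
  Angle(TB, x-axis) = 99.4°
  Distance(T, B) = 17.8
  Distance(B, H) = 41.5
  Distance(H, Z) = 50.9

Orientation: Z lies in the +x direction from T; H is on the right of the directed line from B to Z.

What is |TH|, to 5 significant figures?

24.309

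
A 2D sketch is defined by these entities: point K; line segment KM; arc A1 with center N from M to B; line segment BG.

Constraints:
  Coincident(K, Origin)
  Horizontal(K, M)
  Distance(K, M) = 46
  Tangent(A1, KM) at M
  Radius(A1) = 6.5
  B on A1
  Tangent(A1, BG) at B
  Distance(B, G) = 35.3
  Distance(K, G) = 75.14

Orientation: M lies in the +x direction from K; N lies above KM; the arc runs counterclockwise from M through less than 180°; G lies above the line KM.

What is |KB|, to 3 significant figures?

52.1

K is at the origin; K and M share the same y with |KM| = 46.0 and M on the +x side, so M = (46.0, 0.00). Since A1 is tangent to KM there, NM ⟂ KM, so N = M + (0, 6.5) = (46.0, 6.50). Since NB ⟂ BG (tangency), |NG| = √(6.5² + 35.3²) = 35.9 regardless of where B sits on A1. So G lies on both circle(K, 75.14) and circle(N, 35.9); the above-KM intersection is G = (65.7, 36.5). B is the foot of the tangent from G: B = (52.0, 3.98).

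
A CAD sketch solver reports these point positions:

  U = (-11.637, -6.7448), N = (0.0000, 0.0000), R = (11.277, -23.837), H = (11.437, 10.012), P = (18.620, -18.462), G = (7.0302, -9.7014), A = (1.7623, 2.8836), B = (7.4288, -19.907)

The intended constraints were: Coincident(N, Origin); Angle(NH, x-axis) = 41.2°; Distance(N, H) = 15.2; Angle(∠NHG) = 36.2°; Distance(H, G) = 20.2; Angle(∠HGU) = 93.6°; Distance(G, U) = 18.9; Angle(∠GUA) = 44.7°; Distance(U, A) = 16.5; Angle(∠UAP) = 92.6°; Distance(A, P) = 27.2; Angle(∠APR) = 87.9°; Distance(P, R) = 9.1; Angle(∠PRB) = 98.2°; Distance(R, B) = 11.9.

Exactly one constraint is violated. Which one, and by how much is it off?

Distance(R, B) = 11.9 — off by 6.40.

N = (0.00, 0.00) ✓; NH at 41.20° ✓; |NH| = 15.20 ✓; ∠NHG = 36.20° ✓; |HG| = 20.20 ✓; ∠HGU = 93.60° ✓; |GU| = 18.90 ✓; ∠GUA = 44.70° ✓; |UA| = 16.50 ✓; ∠UAP = 92.60° ✓; |AP| = 27.20 ✓; ∠APR = 87.90° ✓; |PR| = 9.100 ✓; ∠PRB = 98.19° ✓; |RB| = 5.500 ✗.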